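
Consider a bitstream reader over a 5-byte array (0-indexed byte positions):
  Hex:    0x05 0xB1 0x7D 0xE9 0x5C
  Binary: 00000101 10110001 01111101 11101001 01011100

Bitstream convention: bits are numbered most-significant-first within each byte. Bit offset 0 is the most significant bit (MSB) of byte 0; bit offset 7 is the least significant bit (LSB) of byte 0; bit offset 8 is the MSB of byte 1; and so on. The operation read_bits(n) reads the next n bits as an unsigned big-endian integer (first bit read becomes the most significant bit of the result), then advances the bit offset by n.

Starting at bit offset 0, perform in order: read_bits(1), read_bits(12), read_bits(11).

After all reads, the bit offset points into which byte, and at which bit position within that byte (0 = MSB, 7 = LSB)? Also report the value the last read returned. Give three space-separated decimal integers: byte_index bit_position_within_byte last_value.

Read 1: bits[0:1] width=1 -> value=0 (bin 0); offset now 1 = byte 0 bit 1; 39 bits remain
Read 2: bits[1:13] width=12 -> value=182 (bin 000010110110); offset now 13 = byte 1 bit 5; 27 bits remain
Read 3: bits[13:24] width=11 -> value=381 (bin 00101111101); offset now 24 = byte 3 bit 0; 16 bits remain

Answer: 3 0 381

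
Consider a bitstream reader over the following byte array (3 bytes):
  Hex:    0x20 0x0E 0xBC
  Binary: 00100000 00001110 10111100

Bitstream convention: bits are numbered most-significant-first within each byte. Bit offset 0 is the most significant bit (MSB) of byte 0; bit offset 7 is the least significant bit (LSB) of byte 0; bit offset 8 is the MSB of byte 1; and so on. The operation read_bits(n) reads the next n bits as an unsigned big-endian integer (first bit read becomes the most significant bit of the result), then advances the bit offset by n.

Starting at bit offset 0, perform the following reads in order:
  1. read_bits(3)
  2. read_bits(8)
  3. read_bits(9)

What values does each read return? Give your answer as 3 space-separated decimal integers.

Read 1: bits[0:3] width=3 -> value=1 (bin 001); offset now 3 = byte 0 bit 3; 21 bits remain
Read 2: bits[3:11] width=8 -> value=0 (bin 00000000); offset now 11 = byte 1 bit 3; 13 bits remain
Read 3: bits[11:20] width=9 -> value=235 (bin 011101011); offset now 20 = byte 2 bit 4; 4 bits remain

Answer: 1 0 235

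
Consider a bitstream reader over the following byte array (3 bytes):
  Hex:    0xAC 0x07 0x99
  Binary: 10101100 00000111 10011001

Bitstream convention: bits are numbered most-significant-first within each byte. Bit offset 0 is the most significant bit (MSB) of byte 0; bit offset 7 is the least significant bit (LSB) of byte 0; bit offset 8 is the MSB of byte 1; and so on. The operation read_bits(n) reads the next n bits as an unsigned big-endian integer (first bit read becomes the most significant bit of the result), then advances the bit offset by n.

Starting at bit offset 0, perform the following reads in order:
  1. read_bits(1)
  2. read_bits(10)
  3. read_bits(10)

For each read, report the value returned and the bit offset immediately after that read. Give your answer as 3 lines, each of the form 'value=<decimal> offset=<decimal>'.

Answer: value=1 offset=1
value=352 offset=11
value=243 offset=21

Derivation:
Read 1: bits[0:1] width=1 -> value=1 (bin 1); offset now 1 = byte 0 bit 1; 23 bits remain
Read 2: bits[1:11] width=10 -> value=352 (bin 0101100000); offset now 11 = byte 1 bit 3; 13 bits remain
Read 3: bits[11:21] width=10 -> value=243 (bin 0011110011); offset now 21 = byte 2 bit 5; 3 bits remain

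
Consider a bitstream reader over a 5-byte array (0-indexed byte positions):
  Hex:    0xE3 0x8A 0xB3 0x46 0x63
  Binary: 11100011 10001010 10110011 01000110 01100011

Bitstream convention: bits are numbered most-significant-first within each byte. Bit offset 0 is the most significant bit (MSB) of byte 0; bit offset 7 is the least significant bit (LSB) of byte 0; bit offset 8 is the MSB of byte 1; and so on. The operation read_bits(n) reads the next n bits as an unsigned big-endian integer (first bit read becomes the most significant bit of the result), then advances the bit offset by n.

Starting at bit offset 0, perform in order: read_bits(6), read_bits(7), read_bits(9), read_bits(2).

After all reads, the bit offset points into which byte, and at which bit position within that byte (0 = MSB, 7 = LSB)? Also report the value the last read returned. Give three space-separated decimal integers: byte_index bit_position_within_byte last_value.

Answer: 3 0 3

Derivation:
Read 1: bits[0:6] width=6 -> value=56 (bin 111000); offset now 6 = byte 0 bit 6; 34 bits remain
Read 2: bits[6:13] width=7 -> value=113 (bin 1110001); offset now 13 = byte 1 bit 5; 27 bits remain
Read 3: bits[13:22] width=9 -> value=172 (bin 010101100); offset now 22 = byte 2 bit 6; 18 bits remain
Read 4: bits[22:24] width=2 -> value=3 (bin 11); offset now 24 = byte 3 bit 0; 16 bits remain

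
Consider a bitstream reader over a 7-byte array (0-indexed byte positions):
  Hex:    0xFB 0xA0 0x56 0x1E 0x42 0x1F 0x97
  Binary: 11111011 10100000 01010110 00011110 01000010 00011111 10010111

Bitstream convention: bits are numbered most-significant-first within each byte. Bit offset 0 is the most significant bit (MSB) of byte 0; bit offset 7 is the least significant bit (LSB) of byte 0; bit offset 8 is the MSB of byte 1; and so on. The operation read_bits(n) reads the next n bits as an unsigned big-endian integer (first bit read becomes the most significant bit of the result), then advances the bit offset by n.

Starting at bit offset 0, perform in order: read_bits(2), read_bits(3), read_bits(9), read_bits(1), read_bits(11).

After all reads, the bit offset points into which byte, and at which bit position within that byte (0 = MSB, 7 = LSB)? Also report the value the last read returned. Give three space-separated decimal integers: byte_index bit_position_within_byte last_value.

Read 1: bits[0:2] width=2 -> value=3 (bin 11); offset now 2 = byte 0 bit 2; 54 bits remain
Read 2: bits[2:5] width=3 -> value=7 (bin 111); offset now 5 = byte 0 bit 5; 51 bits remain
Read 3: bits[5:14] width=9 -> value=232 (bin 011101000); offset now 14 = byte 1 bit 6; 42 bits remain
Read 4: bits[14:15] width=1 -> value=0 (bin 0); offset now 15 = byte 1 bit 7; 41 bits remain
Read 5: bits[15:26] width=11 -> value=344 (bin 00101011000); offset now 26 = byte 3 bit 2; 30 bits remain

Answer: 3 2 344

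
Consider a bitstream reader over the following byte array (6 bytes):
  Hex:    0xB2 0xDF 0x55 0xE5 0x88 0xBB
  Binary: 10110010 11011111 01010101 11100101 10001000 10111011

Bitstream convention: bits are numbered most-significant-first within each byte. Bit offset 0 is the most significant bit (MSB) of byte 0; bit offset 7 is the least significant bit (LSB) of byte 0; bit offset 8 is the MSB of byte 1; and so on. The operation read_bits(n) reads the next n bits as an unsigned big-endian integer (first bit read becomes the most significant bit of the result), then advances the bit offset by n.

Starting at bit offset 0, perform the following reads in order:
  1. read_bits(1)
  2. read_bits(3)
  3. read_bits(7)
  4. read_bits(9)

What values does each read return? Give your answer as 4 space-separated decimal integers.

Read 1: bits[0:1] width=1 -> value=1 (bin 1); offset now 1 = byte 0 bit 1; 47 bits remain
Read 2: bits[1:4] width=3 -> value=3 (bin 011); offset now 4 = byte 0 bit 4; 44 bits remain
Read 3: bits[4:11] width=7 -> value=22 (bin 0010110); offset now 11 = byte 1 bit 3; 37 bits remain
Read 4: bits[11:20] width=9 -> value=501 (bin 111110101); offset now 20 = byte 2 bit 4; 28 bits remain

Answer: 1 3 22 501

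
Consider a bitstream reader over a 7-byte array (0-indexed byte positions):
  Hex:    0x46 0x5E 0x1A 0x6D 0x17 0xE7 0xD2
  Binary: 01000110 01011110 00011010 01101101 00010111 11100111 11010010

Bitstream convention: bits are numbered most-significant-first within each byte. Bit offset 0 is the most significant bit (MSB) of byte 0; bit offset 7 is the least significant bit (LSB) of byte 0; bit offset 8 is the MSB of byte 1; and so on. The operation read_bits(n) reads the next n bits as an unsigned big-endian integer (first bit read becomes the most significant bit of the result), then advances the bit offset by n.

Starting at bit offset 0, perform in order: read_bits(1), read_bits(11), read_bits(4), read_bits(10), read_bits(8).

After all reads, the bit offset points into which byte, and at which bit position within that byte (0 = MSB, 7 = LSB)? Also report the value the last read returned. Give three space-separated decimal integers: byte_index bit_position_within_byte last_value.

Answer: 4 2 180

Derivation:
Read 1: bits[0:1] width=1 -> value=0 (bin 0); offset now 1 = byte 0 bit 1; 55 bits remain
Read 2: bits[1:12] width=11 -> value=1125 (bin 10001100101); offset now 12 = byte 1 bit 4; 44 bits remain
Read 3: bits[12:16] width=4 -> value=14 (bin 1110); offset now 16 = byte 2 bit 0; 40 bits remain
Read 4: bits[16:26] width=10 -> value=105 (bin 0001101001); offset now 26 = byte 3 bit 2; 30 bits remain
Read 5: bits[26:34] width=8 -> value=180 (bin 10110100); offset now 34 = byte 4 bit 2; 22 bits remain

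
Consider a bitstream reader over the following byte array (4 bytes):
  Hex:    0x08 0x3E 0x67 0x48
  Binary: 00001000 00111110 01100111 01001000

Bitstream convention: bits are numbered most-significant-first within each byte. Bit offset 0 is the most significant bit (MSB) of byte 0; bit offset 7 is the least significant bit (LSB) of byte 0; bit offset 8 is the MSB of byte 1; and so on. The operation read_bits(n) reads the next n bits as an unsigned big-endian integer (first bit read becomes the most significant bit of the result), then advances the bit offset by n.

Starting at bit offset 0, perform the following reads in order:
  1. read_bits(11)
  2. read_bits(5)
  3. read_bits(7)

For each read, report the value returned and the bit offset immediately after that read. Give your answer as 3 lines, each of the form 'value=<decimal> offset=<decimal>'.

Read 1: bits[0:11] width=11 -> value=65 (bin 00001000001); offset now 11 = byte 1 bit 3; 21 bits remain
Read 2: bits[11:16] width=5 -> value=30 (bin 11110); offset now 16 = byte 2 bit 0; 16 bits remain
Read 3: bits[16:23] width=7 -> value=51 (bin 0110011); offset now 23 = byte 2 bit 7; 9 bits remain

Answer: value=65 offset=11
value=30 offset=16
value=51 offset=23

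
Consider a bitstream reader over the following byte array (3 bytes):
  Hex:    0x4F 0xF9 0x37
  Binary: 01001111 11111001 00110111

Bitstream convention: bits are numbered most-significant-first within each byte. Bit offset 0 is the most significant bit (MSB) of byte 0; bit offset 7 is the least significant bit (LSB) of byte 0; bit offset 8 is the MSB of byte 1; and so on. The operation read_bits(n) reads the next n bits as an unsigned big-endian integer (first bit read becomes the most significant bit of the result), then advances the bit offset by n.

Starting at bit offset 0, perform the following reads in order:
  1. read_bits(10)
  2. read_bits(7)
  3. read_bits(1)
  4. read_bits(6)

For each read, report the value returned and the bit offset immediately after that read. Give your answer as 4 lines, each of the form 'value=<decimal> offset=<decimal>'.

Read 1: bits[0:10] width=10 -> value=319 (bin 0100111111); offset now 10 = byte 1 bit 2; 14 bits remain
Read 2: bits[10:17] width=7 -> value=114 (bin 1110010); offset now 17 = byte 2 bit 1; 7 bits remain
Read 3: bits[17:18] width=1 -> value=0 (bin 0); offset now 18 = byte 2 bit 2; 6 bits remain
Read 4: bits[18:24] width=6 -> value=55 (bin 110111); offset now 24 = byte 3 bit 0; 0 bits remain

Answer: value=319 offset=10
value=114 offset=17
value=0 offset=18
value=55 offset=24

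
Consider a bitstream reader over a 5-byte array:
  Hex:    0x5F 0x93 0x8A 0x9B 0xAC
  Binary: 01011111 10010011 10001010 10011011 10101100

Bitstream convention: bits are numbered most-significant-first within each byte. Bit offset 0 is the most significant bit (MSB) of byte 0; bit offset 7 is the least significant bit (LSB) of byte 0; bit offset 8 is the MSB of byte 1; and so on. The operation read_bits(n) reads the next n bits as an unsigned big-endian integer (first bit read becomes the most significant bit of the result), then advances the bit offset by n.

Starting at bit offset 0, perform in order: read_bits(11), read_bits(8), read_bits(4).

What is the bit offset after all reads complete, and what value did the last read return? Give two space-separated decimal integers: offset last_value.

Answer: 23 5

Derivation:
Read 1: bits[0:11] width=11 -> value=764 (bin 01011111100); offset now 11 = byte 1 bit 3; 29 bits remain
Read 2: bits[11:19] width=8 -> value=156 (bin 10011100); offset now 19 = byte 2 bit 3; 21 bits remain
Read 3: bits[19:23] width=4 -> value=5 (bin 0101); offset now 23 = byte 2 bit 7; 17 bits remain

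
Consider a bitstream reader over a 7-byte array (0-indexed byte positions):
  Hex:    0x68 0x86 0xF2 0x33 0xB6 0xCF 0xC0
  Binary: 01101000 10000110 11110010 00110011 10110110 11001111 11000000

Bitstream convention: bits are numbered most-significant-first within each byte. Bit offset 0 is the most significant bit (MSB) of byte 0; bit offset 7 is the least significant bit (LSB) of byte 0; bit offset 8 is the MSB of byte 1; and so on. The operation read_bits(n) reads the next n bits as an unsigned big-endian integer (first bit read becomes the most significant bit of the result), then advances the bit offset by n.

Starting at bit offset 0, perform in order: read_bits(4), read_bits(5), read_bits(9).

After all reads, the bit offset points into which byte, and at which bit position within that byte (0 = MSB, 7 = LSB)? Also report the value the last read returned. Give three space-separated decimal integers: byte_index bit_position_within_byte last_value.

Answer: 2 2 27

Derivation:
Read 1: bits[0:4] width=4 -> value=6 (bin 0110); offset now 4 = byte 0 bit 4; 52 bits remain
Read 2: bits[4:9] width=5 -> value=17 (bin 10001); offset now 9 = byte 1 bit 1; 47 bits remain
Read 3: bits[9:18] width=9 -> value=27 (bin 000011011); offset now 18 = byte 2 bit 2; 38 bits remain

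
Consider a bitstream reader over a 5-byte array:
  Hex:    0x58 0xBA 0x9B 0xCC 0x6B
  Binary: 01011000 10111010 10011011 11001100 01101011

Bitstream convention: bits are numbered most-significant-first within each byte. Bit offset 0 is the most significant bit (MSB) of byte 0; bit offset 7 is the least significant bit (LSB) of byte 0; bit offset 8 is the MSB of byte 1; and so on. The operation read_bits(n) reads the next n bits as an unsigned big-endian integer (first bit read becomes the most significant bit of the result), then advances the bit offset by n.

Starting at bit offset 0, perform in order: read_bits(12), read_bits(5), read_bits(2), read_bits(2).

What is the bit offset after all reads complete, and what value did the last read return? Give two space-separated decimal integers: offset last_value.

Answer: 21 3

Derivation:
Read 1: bits[0:12] width=12 -> value=1419 (bin 010110001011); offset now 12 = byte 1 bit 4; 28 bits remain
Read 2: bits[12:17] width=5 -> value=21 (bin 10101); offset now 17 = byte 2 bit 1; 23 bits remain
Read 3: bits[17:19] width=2 -> value=0 (bin 00); offset now 19 = byte 2 bit 3; 21 bits remain
Read 4: bits[19:21] width=2 -> value=3 (bin 11); offset now 21 = byte 2 bit 5; 19 bits remain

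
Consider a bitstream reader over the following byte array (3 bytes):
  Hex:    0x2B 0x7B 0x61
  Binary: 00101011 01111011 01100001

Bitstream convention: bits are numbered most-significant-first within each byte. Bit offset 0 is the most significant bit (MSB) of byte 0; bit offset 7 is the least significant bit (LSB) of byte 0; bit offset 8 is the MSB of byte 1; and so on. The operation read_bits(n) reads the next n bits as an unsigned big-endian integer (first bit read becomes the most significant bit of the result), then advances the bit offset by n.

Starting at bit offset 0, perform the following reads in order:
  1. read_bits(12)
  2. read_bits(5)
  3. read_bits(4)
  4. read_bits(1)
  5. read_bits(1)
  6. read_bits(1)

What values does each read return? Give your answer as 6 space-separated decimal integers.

Read 1: bits[0:12] width=12 -> value=695 (bin 001010110111); offset now 12 = byte 1 bit 4; 12 bits remain
Read 2: bits[12:17] width=5 -> value=22 (bin 10110); offset now 17 = byte 2 bit 1; 7 bits remain
Read 3: bits[17:21] width=4 -> value=12 (bin 1100); offset now 21 = byte 2 bit 5; 3 bits remain
Read 4: bits[21:22] width=1 -> value=0 (bin 0); offset now 22 = byte 2 bit 6; 2 bits remain
Read 5: bits[22:23] width=1 -> value=0 (bin 0); offset now 23 = byte 2 bit 7; 1 bits remain
Read 6: bits[23:24] width=1 -> value=1 (bin 1); offset now 24 = byte 3 bit 0; 0 bits remain

Answer: 695 22 12 0 0 1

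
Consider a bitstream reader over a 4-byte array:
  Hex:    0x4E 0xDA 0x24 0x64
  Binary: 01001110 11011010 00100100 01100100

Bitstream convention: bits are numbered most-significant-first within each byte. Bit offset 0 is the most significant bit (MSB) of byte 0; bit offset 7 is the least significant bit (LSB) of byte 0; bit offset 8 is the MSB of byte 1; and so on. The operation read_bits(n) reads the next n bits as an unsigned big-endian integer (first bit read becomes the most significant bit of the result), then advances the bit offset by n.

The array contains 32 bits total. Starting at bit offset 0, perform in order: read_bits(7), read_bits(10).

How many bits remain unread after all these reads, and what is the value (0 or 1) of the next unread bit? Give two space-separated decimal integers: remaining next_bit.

Read 1: bits[0:7] width=7 -> value=39 (bin 0100111); offset now 7 = byte 0 bit 7; 25 bits remain
Read 2: bits[7:17] width=10 -> value=436 (bin 0110110100); offset now 17 = byte 2 bit 1; 15 bits remain

Answer: 15 0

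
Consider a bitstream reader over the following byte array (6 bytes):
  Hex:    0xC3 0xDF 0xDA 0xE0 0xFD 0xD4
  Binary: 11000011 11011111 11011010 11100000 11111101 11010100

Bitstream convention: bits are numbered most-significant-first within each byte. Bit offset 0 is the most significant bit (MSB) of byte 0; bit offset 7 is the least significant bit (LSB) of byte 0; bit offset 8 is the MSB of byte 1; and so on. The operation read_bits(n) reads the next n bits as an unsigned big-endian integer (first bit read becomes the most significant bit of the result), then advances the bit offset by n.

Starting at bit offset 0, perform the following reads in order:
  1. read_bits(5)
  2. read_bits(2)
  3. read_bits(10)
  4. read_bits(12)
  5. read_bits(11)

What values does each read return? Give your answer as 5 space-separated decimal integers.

Answer: 24 1 959 2908 253

Derivation:
Read 1: bits[0:5] width=5 -> value=24 (bin 11000); offset now 5 = byte 0 bit 5; 43 bits remain
Read 2: bits[5:7] width=2 -> value=1 (bin 01); offset now 7 = byte 0 bit 7; 41 bits remain
Read 3: bits[7:17] width=10 -> value=959 (bin 1110111111); offset now 17 = byte 2 bit 1; 31 bits remain
Read 4: bits[17:29] width=12 -> value=2908 (bin 101101011100); offset now 29 = byte 3 bit 5; 19 bits remain
Read 5: bits[29:40] width=11 -> value=253 (bin 00011111101); offset now 40 = byte 5 bit 0; 8 bits remain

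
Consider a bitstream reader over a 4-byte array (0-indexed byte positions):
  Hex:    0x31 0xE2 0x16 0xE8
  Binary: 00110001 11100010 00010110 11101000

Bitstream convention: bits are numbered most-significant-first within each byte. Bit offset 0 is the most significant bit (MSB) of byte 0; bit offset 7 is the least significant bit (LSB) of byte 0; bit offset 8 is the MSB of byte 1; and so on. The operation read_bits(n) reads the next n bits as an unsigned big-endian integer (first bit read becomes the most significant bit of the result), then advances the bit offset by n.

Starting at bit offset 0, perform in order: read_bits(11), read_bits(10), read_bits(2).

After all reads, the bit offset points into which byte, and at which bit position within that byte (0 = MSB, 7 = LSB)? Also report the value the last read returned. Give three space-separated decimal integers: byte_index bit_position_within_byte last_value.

Answer: 2 7 3

Derivation:
Read 1: bits[0:11] width=11 -> value=399 (bin 00110001111); offset now 11 = byte 1 bit 3; 21 bits remain
Read 2: bits[11:21] width=10 -> value=66 (bin 0001000010); offset now 21 = byte 2 bit 5; 11 bits remain
Read 3: bits[21:23] width=2 -> value=3 (bin 11); offset now 23 = byte 2 bit 7; 9 bits remain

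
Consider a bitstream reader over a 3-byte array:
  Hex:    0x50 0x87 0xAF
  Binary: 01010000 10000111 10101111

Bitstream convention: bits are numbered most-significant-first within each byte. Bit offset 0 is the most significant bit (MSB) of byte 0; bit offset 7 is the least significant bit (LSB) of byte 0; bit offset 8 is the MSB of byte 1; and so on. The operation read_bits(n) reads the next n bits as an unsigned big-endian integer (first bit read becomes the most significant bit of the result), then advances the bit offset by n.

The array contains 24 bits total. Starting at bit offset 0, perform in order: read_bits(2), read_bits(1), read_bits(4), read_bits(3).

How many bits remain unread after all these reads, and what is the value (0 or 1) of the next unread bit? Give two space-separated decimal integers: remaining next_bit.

Read 1: bits[0:2] width=2 -> value=1 (bin 01); offset now 2 = byte 0 bit 2; 22 bits remain
Read 2: bits[2:3] width=1 -> value=0 (bin 0); offset now 3 = byte 0 bit 3; 21 bits remain
Read 3: bits[3:7] width=4 -> value=8 (bin 1000); offset now 7 = byte 0 bit 7; 17 bits remain
Read 4: bits[7:10] width=3 -> value=2 (bin 010); offset now 10 = byte 1 bit 2; 14 bits remain

Answer: 14 0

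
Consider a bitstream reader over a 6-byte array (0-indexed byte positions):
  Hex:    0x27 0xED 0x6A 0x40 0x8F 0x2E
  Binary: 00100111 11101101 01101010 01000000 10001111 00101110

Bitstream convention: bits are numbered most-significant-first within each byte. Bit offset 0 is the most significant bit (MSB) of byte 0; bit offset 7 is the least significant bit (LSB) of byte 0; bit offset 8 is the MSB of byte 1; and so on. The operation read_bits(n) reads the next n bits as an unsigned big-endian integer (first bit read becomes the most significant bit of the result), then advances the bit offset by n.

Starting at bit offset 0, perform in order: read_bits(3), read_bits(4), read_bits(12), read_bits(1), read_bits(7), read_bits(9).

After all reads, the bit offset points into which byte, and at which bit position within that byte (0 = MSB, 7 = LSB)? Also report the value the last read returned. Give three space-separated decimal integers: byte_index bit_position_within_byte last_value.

Read 1: bits[0:3] width=3 -> value=1 (bin 001); offset now 3 = byte 0 bit 3; 45 bits remain
Read 2: bits[3:7] width=4 -> value=3 (bin 0011); offset now 7 = byte 0 bit 7; 41 bits remain
Read 3: bits[7:19] width=12 -> value=3947 (bin 111101101011); offset now 19 = byte 2 bit 3; 29 bits remain
Read 4: bits[19:20] width=1 -> value=0 (bin 0); offset now 20 = byte 2 bit 4; 28 bits remain
Read 5: bits[20:27] width=7 -> value=82 (bin 1010010); offset now 27 = byte 3 bit 3; 21 bits remain
Read 6: bits[27:36] width=9 -> value=8 (bin 000001000); offset now 36 = byte 4 bit 4; 12 bits remain

Answer: 4 4 8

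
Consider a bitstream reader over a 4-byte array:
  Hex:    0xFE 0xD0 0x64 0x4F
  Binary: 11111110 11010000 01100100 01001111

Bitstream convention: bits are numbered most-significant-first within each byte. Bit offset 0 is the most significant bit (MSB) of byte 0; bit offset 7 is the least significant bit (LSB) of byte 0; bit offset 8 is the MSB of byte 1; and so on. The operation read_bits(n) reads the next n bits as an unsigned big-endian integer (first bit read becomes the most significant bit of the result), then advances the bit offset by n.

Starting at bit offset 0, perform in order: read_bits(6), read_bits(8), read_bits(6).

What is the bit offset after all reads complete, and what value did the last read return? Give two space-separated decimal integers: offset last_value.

Answer: 20 6

Derivation:
Read 1: bits[0:6] width=6 -> value=63 (bin 111111); offset now 6 = byte 0 bit 6; 26 bits remain
Read 2: bits[6:14] width=8 -> value=180 (bin 10110100); offset now 14 = byte 1 bit 6; 18 bits remain
Read 3: bits[14:20] width=6 -> value=6 (bin 000110); offset now 20 = byte 2 bit 4; 12 bits remain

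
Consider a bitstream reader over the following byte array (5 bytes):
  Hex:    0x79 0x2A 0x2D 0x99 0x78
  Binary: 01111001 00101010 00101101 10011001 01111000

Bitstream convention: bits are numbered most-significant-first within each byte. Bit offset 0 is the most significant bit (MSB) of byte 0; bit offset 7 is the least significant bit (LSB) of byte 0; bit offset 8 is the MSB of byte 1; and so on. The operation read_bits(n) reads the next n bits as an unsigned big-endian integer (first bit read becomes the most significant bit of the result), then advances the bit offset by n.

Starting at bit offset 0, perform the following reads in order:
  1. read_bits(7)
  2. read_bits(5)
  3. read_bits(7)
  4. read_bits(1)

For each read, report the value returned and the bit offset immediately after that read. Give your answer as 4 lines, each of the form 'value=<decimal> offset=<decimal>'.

Read 1: bits[0:7] width=7 -> value=60 (bin 0111100); offset now 7 = byte 0 bit 7; 33 bits remain
Read 2: bits[7:12] width=5 -> value=18 (bin 10010); offset now 12 = byte 1 bit 4; 28 bits remain
Read 3: bits[12:19] width=7 -> value=81 (bin 1010001); offset now 19 = byte 2 bit 3; 21 bits remain
Read 4: bits[19:20] width=1 -> value=0 (bin 0); offset now 20 = byte 2 bit 4; 20 bits remain

Answer: value=60 offset=7
value=18 offset=12
value=81 offset=19
value=0 offset=20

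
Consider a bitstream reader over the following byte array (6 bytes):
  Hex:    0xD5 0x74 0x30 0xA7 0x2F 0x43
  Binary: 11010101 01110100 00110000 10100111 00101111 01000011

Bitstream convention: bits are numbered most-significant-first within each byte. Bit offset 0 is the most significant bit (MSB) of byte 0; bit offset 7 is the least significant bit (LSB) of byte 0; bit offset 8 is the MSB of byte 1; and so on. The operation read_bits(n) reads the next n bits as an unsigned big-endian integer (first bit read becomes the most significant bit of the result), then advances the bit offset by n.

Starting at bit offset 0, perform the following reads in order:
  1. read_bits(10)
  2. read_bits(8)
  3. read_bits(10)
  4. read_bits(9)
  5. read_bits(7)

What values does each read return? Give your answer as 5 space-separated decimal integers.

Answer: 853 208 778 229 116

Derivation:
Read 1: bits[0:10] width=10 -> value=853 (bin 1101010101); offset now 10 = byte 1 bit 2; 38 bits remain
Read 2: bits[10:18] width=8 -> value=208 (bin 11010000); offset now 18 = byte 2 bit 2; 30 bits remain
Read 3: bits[18:28] width=10 -> value=778 (bin 1100001010); offset now 28 = byte 3 bit 4; 20 bits remain
Read 4: bits[28:37] width=9 -> value=229 (bin 011100101); offset now 37 = byte 4 bit 5; 11 bits remain
Read 5: bits[37:44] width=7 -> value=116 (bin 1110100); offset now 44 = byte 5 bit 4; 4 bits remain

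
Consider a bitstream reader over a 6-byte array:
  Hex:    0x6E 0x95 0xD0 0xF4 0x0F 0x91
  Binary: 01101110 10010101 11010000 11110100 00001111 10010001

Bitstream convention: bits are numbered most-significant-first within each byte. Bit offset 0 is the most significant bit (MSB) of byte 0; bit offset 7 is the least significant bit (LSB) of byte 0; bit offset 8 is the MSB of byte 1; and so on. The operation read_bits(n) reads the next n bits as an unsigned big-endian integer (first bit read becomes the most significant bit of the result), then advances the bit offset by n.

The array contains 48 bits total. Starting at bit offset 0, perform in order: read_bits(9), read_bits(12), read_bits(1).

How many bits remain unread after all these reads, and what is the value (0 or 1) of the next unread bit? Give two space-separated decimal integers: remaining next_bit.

Read 1: bits[0:9] width=9 -> value=221 (bin 011011101); offset now 9 = byte 1 bit 1; 39 bits remain
Read 2: bits[9:21] width=12 -> value=698 (bin 001010111010); offset now 21 = byte 2 bit 5; 27 bits remain
Read 3: bits[21:22] width=1 -> value=0 (bin 0); offset now 22 = byte 2 bit 6; 26 bits remain

Answer: 26 0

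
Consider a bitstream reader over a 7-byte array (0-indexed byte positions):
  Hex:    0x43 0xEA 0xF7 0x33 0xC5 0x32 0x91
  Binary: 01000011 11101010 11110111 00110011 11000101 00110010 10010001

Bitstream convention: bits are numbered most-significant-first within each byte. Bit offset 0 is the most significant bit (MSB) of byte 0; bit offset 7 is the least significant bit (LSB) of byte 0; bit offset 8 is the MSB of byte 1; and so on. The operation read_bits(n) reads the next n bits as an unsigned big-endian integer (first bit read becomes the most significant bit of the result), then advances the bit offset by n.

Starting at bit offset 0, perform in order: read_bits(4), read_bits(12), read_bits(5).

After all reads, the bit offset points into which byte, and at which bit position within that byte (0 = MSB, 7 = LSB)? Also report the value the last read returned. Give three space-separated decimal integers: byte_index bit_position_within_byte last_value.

Answer: 2 5 30

Derivation:
Read 1: bits[0:4] width=4 -> value=4 (bin 0100); offset now 4 = byte 0 bit 4; 52 bits remain
Read 2: bits[4:16] width=12 -> value=1002 (bin 001111101010); offset now 16 = byte 2 bit 0; 40 bits remain
Read 3: bits[16:21] width=5 -> value=30 (bin 11110); offset now 21 = byte 2 bit 5; 35 bits remain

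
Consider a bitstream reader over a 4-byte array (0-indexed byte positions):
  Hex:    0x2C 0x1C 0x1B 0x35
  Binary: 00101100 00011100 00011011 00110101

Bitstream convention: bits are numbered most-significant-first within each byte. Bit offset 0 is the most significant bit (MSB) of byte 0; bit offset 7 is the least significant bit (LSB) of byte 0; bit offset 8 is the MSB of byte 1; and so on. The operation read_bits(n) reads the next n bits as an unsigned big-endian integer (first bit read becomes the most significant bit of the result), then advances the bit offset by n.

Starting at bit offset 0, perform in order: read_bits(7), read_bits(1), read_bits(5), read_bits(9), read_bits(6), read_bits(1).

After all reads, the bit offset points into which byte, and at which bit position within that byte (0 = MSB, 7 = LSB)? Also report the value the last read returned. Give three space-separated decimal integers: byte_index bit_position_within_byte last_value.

Answer: 3 5 0

Derivation:
Read 1: bits[0:7] width=7 -> value=22 (bin 0010110); offset now 7 = byte 0 bit 7; 25 bits remain
Read 2: bits[7:8] width=1 -> value=0 (bin 0); offset now 8 = byte 1 bit 0; 24 bits remain
Read 3: bits[8:13] width=5 -> value=3 (bin 00011); offset now 13 = byte 1 bit 5; 19 bits remain
Read 4: bits[13:22] width=9 -> value=262 (bin 100000110); offset now 22 = byte 2 bit 6; 10 bits remain
Read 5: bits[22:28] width=6 -> value=51 (bin 110011); offset now 28 = byte 3 bit 4; 4 bits remain
Read 6: bits[28:29] width=1 -> value=0 (bin 0); offset now 29 = byte 3 bit 5; 3 bits remain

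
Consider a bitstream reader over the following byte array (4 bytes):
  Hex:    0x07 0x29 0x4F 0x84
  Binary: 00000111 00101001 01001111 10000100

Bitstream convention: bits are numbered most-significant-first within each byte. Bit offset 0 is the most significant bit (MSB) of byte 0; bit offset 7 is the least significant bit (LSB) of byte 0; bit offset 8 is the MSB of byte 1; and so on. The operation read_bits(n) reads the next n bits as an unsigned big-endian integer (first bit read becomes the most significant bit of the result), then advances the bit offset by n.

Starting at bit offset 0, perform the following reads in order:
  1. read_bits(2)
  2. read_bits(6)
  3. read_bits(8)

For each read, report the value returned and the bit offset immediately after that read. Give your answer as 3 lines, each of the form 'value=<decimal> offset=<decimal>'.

Read 1: bits[0:2] width=2 -> value=0 (bin 00); offset now 2 = byte 0 bit 2; 30 bits remain
Read 2: bits[2:8] width=6 -> value=7 (bin 000111); offset now 8 = byte 1 bit 0; 24 bits remain
Read 3: bits[8:16] width=8 -> value=41 (bin 00101001); offset now 16 = byte 2 bit 0; 16 bits remain

Answer: value=0 offset=2
value=7 offset=8
value=41 offset=16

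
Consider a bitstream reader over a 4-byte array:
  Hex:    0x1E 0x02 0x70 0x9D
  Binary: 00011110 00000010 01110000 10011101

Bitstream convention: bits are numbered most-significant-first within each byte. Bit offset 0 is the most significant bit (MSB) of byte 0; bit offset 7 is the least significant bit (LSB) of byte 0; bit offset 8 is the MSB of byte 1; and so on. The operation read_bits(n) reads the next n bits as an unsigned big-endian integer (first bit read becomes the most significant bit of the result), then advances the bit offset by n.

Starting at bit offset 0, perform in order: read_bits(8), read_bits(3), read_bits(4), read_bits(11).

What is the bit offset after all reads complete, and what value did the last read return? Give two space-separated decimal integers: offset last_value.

Answer: 26 450

Derivation:
Read 1: bits[0:8] width=8 -> value=30 (bin 00011110); offset now 8 = byte 1 bit 0; 24 bits remain
Read 2: bits[8:11] width=3 -> value=0 (bin 000); offset now 11 = byte 1 bit 3; 21 bits remain
Read 3: bits[11:15] width=4 -> value=1 (bin 0001); offset now 15 = byte 1 bit 7; 17 bits remain
Read 4: bits[15:26] width=11 -> value=450 (bin 00111000010); offset now 26 = byte 3 bit 2; 6 bits remain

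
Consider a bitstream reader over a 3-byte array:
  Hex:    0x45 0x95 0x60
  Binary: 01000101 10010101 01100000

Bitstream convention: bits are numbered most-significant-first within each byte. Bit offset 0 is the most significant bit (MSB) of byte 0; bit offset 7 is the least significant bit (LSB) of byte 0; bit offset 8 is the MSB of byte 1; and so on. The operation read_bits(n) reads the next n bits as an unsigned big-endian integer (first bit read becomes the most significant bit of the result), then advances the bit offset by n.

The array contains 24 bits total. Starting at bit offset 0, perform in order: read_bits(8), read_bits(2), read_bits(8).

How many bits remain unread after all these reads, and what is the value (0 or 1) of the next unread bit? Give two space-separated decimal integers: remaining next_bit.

Read 1: bits[0:8] width=8 -> value=69 (bin 01000101); offset now 8 = byte 1 bit 0; 16 bits remain
Read 2: bits[8:10] width=2 -> value=2 (bin 10); offset now 10 = byte 1 bit 2; 14 bits remain
Read 3: bits[10:18] width=8 -> value=85 (bin 01010101); offset now 18 = byte 2 bit 2; 6 bits remain

Answer: 6 1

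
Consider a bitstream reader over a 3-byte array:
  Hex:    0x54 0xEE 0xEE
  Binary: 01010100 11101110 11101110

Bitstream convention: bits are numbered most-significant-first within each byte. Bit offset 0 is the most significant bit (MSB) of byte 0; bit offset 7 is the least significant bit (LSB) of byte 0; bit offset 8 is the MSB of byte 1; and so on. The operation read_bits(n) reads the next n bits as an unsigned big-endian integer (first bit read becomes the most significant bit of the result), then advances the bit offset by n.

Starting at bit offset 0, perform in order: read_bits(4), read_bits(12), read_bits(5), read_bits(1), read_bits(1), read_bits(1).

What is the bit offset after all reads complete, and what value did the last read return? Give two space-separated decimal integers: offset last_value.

Answer: 24 0

Derivation:
Read 1: bits[0:4] width=4 -> value=5 (bin 0101); offset now 4 = byte 0 bit 4; 20 bits remain
Read 2: bits[4:16] width=12 -> value=1262 (bin 010011101110); offset now 16 = byte 2 bit 0; 8 bits remain
Read 3: bits[16:21] width=5 -> value=29 (bin 11101); offset now 21 = byte 2 bit 5; 3 bits remain
Read 4: bits[21:22] width=1 -> value=1 (bin 1); offset now 22 = byte 2 bit 6; 2 bits remain
Read 5: bits[22:23] width=1 -> value=1 (bin 1); offset now 23 = byte 2 bit 7; 1 bits remain
Read 6: bits[23:24] width=1 -> value=0 (bin 0); offset now 24 = byte 3 bit 0; 0 bits remain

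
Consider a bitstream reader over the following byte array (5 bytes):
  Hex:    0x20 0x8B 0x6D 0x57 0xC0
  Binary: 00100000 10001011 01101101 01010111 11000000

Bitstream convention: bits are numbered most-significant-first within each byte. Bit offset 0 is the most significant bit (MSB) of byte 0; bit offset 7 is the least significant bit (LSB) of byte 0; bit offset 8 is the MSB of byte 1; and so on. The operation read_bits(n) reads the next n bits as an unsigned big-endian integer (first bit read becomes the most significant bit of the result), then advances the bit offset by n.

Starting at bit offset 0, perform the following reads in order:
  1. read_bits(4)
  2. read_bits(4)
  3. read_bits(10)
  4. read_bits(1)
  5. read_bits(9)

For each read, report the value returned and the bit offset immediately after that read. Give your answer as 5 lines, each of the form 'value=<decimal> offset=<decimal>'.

Answer: value=2 offset=4
value=0 offset=8
value=557 offset=18
value=1 offset=19
value=213 offset=28

Derivation:
Read 1: bits[0:4] width=4 -> value=2 (bin 0010); offset now 4 = byte 0 bit 4; 36 bits remain
Read 2: bits[4:8] width=4 -> value=0 (bin 0000); offset now 8 = byte 1 bit 0; 32 bits remain
Read 3: bits[8:18] width=10 -> value=557 (bin 1000101101); offset now 18 = byte 2 bit 2; 22 bits remain
Read 4: bits[18:19] width=1 -> value=1 (bin 1); offset now 19 = byte 2 bit 3; 21 bits remain
Read 5: bits[19:28] width=9 -> value=213 (bin 011010101); offset now 28 = byte 3 bit 4; 12 bits remain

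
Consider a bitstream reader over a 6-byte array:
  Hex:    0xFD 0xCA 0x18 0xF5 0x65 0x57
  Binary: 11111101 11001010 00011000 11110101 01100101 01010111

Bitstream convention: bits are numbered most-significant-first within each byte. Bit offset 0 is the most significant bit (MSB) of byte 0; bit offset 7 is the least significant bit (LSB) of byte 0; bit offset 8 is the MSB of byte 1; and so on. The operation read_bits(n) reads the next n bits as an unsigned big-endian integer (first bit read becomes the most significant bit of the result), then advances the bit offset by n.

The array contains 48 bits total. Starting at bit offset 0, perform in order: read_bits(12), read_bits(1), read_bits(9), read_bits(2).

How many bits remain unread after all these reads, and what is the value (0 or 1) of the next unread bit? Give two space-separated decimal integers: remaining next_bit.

Answer: 24 1

Derivation:
Read 1: bits[0:12] width=12 -> value=4060 (bin 111111011100); offset now 12 = byte 1 bit 4; 36 bits remain
Read 2: bits[12:13] width=1 -> value=1 (bin 1); offset now 13 = byte 1 bit 5; 35 bits remain
Read 3: bits[13:22] width=9 -> value=134 (bin 010000110); offset now 22 = byte 2 bit 6; 26 bits remain
Read 4: bits[22:24] width=2 -> value=0 (bin 00); offset now 24 = byte 3 bit 0; 24 bits remain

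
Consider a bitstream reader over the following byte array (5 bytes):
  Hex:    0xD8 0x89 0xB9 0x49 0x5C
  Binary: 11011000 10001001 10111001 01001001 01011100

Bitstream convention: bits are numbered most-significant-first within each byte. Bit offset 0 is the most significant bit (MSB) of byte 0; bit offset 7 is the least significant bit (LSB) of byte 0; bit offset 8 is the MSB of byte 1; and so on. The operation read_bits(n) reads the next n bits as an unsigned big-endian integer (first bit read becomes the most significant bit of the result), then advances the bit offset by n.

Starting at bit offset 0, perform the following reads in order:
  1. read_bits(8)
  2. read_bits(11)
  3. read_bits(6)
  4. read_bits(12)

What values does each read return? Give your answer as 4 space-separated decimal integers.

Read 1: bits[0:8] width=8 -> value=216 (bin 11011000); offset now 8 = byte 1 bit 0; 32 bits remain
Read 2: bits[8:19] width=11 -> value=1101 (bin 10001001101); offset now 19 = byte 2 bit 3; 21 bits remain
Read 3: bits[19:25] width=6 -> value=50 (bin 110010); offset now 25 = byte 3 bit 1; 15 bits remain
Read 4: bits[25:37] width=12 -> value=2347 (bin 100100101011); offset now 37 = byte 4 bit 5; 3 bits remain

Answer: 216 1101 50 2347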